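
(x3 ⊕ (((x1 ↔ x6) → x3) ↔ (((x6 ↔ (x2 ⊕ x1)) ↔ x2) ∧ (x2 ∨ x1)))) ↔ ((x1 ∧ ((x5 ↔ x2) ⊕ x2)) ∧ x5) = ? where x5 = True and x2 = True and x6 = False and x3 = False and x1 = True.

Substituting x5=True, x2=True, x6=False, x3=False, x1=True:
x1 ↔ x6 = True ↔ False = False
(x1 ↔ x6) → x3 = False → False = True
x2 ⊕ x1 = True ⊕ True = False
x6 ↔ (x2 ⊕ x1) = False ↔ False = True
(x6 ↔ (x2 ⊕ x1)) ↔ x2 = True ↔ True = True
x2 ∨ x1 = True ∨ True = True
((x6 ↔ (x2 ⊕ x1)) ↔ x2) ∧ (x2 ∨ x1) = True ∧ True = True
((x1 ↔ x6) → x3) ↔ (((x6 ↔ (x2 ⊕ x1)) ↔ x2) ∧ (x2 ∨ x1)) = True ↔ True = True
x3 ⊕ (((x1 ↔ x6) → x3) ↔ (((x6 ↔ (x2 ⊕ x1)) ↔ x2) ∧ (x2 ∨ x1))) = False ⊕ True = True
x5 ↔ x2 = True ↔ True = True
(x5 ↔ x2) ⊕ x2 = True ⊕ True = False
x1 ∧ ((x5 ↔ x2) ⊕ x2) = True ∧ False = False
(x1 ∧ ((x5 ↔ x2) ⊕ x2)) ∧ x5 = False ∧ True = False
(x3 ⊕ (((x1 ↔ x6) → x3) ↔ (((x6 ↔ (x2 ⊕ x1)) ↔ x2) ∧ (x2 ∨ x1)))) ↔ ((x1 ∧ ((x5 ↔ x2) ⊕ x2)) ∧ x5) = True ↔ False = False

False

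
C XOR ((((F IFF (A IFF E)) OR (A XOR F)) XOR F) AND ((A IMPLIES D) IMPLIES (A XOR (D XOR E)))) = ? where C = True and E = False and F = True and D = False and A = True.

A IFF E = True IFF False = False
F IFF (A IFF E) = True IFF False = False
A XOR F = True XOR True = False
(F IFF (A IFF E)) OR (A XOR F) = False OR False = False
((F IFF (A IFF E)) OR (A XOR F)) XOR F = False XOR True = True
A IMPLIES D = True IMPLIES False = False
D XOR E = False XOR False = False
A XOR (D XOR E) = True XOR False = True
(A IMPLIES D) IMPLIES (A XOR (D XOR E)) = False IMPLIES True = True
(((F IFF (A IFF E)) OR (A XOR F)) XOR F) AND ((A IMPLIES D) IMPLIES (A XOR (D XOR E))) = True AND True = True
C XOR ((((F IFF (A IFF E)) OR (A XOR F)) XOR F) AND ((A IMPLIES D) IMPLIES (A XOR (D XOR E)))) = True XOR True = False

False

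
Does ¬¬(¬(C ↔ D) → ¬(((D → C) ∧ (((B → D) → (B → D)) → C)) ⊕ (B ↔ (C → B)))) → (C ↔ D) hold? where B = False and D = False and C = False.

Substituting B=False, D=False, C=False:
C ↔ D = False ↔ False = True
¬(C ↔ D) = ¬True = False
D → C = False → False = True
B → D = False → False = True
B → D = False → False = True
(B → D) → (B → D) = True → True = True
((B → D) → (B → D)) → C = True → False = False
(D → C) ∧ (((B → D) → (B → D)) → C) = True ∧ False = False
C → B = False → False = True
B ↔ (C → B) = False ↔ True = False
((D → C) ∧ (((B → D) → (B → D)) → C)) ⊕ (B ↔ (C → B)) = False ⊕ False = False
¬(((D → C) ∧ (((B → D) → (B → D)) → C)) ⊕ (B ↔ (C → B))) = ¬False = True
¬(C ↔ D) → ¬(((D → C) ∧ (((B → D) → (B → D)) → C)) ⊕ (B ↔ (C → B))) = False → True = True
¬(¬(C ↔ D) → ¬(((D → C) ∧ (((B → D) → (B → D)) → C)) ⊕ (B ↔ (C → B)))) = ¬True = False
¬¬(¬(C ↔ D) → ¬(((D → C) ∧ (((B → D) → (B → D)) → C)) ⊕ (B ↔ (C → B)))) = ¬False = True
C ↔ D = False ↔ False = True
¬¬(¬(C ↔ D) → ¬(((D → C) ∧ (((B → D) → (B → D)) → C)) ⊕ (B ↔ (C → B)))) → (C ↔ D) = True → True = True

True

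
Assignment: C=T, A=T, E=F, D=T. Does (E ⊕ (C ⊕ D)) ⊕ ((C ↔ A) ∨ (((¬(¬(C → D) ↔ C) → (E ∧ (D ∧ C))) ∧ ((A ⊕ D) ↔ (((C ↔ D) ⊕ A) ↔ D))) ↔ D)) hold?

Substituting C=T, A=T, E=F, D=T:
C ⊕ D = T ⊕ T = F
E ⊕ (C ⊕ D) = F ⊕ F = F
C ↔ A = T ↔ T = T
C → D = T → T = T
¬(C → D) = ¬T = F
¬(C → D) ↔ C = F ↔ T = F
¬(¬(C → D) ↔ C) = ¬F = T
D ∧ C = T ∧ T = T
E ∧ (D ∧ C) = F ∧ T = F
¬(¬(C → D) ↔ C) → (E ∧ (D ∧ C)) = T → F = F
A ⊕ D = T ⊕ T = F
C ↔ D = T ↔ T = T
(C ↔ D) ⊕ A = T ⊕ T = F
((C ↔ D) ⊕ A) ↔ D = F ↔ T = F
(A ⊕ D) ↔ (((C ↔ D) ⊕ A) ↔ D) = F ↔ F = T
(¬(¬(C → D) ↔ C) → (E ∧ (D ∧ C))) ∧ ((A ⊕ D) ↔ (((C ↔ D) ⊕ A) ↔ D)) = F ∧ T = F
((¬(¬(C → D) ↔ C) → (E ∧ (D ∧ C))) ∧ ((A ⊕ D) ↔ (((C ↔ D) ⊕ A) ↔ D))) ↔ D = F ↔ T = F
(C ↔ A) ∨ (((¬(¬(C → D) ↔ C) → (E ∧ (D ∧ C))) ∧ ((A ⊕ D) ↔ (((C ↔ D) ⊕ A) ↔ D))) ↔ D) = T ∨ F = T
(E ⊕ (C ⊕ D)) ⊕ ((C ↔ A) ∨ (((¬(¬(C → D) ↔ C) → (E ∧ (D ∧ C))) ∧ ((A ⊕ D) ↔ (((C ↔ D) ⊕ A) ↔ D))) ↔ D)) = F ⊕ T = T

T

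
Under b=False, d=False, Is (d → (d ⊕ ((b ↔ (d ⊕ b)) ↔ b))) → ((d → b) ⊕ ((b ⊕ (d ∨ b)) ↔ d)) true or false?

False

Substituting b=False, d=False:
d ⊕ b = False ⊕ False = False
b ↔ (d ⊕ b) = False ↔ False = True
(b ↔ (d ⊕ b)) ↔ b = True ↔ False = False
d ⊕ ((b ↔ (d ⊕ b)) ↔ b) = False ⊕ False = False
d → (d ⊕ ((b ↔ (d ⊕ b)) ↔ b)) = False → False = True
d → b = False → False = True
d ∨ b = False ∨ False = False
b ⊕ (d ∨ b) = False ⊕ False = False
(b ⊕ (d ∨ b)) ↔ d = False ↔ False = True
(d → b) ⊕ ((b ⊕ (d ∨ b)) ↔ d) = True ⊕ True = False
(d → (d ⊕ ((b ↔ (d ⊕ b)) ↔ b))) → ((d → b) ⊕ ((b ⊕ (d ∨ b)) ↔ d)) = True → False = False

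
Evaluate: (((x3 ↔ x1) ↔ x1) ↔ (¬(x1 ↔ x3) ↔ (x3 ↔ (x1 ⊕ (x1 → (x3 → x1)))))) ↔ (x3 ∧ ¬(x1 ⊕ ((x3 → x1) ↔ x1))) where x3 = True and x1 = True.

x3 ↔ x1 = True ↔ True = True
(x3 ↔ x1) ↔ x1 = True ↔ True = True
x1 ↔ x3 = True ↔ True = True
¬(x1 ↔ x3) = ¬True = False
x3 → x1 = True → True = True
x1 → (x3 → x1) = True → True = True
x1 ⊕ (x1 → (x3 → x1)) = True ⊕ True = False
x3 ↔ (x1 ⊕ (x1 → (x3 → x1))) = True ↔ False = False
¬(x1 ↔ x3) ↔ (x3 ↔ (x1 ⊕ (x1 → (x3 → x1)))) = False ↔ False = True
((x3 ↔ x1) ↔ x1) ↔ (¬(x1 ↔ x3) ↔ (x3 ↔ (x1 ⊕ (x1 → (x3 → x1))))) = True ↔ True = True
x3 → x1 = True → True = True
(x3 → x1) ↔ x1 = True ↔ True = True
x1 ⊕ ((x3 → x1) ↔ x1) = True ⊕ True = False
¬(x1 ⊕ ((x3 → x1) ↔ x1)) = ¬False = True
x3 ∧ ¬(x1 ⊕ ((x3 → x1) ↔ x1)) = True ∧ True = True
(((x3 ↔ x1) ↔ x1) ↔ (¬(x1 ↔ x3) ↔ (x3 ↔ (x1 ⊕ (x1 → (x3 → x1)))))) ↔ (x3 ∧ ¬(x1 ⊕ ((x3 → x1) ↔ x1))) = True ↔ True = True

True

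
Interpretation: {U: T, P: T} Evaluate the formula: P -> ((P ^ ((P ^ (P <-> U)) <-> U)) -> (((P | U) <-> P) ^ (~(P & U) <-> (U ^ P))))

F

Substituting U=T, P=T:
P <-> U = T <-> T = T
P ^ (P <-> U) = T ^ T = F
(P ^ (P <-> U)) <-> U = F <-> T = F
P ^ ((P ^ (P <-> U)) <-> U) = T ^ F = T
P | U = T | T = T
(P | U) <-> P = T <-> T = T
P & U = T & T = T
~(P & U) = ~T = F
U ^ P = T ^ T = F
~(P & U) <-> (U ^ P) = F <-> F = T
((P | U) <-> P) ^ (~(P & U) <-> (U ^ P)) = T ^ T = F
(P ^ ((P ^ (P <-> U)) <-> U)) -> (((P | U) <-> P) ^ (~(P & U) <-> (U ^ P))) = T -> F = F
P -> ((P ^ ((P ^ (P <-> U)) <-> U)) -> (((P | U) <-> P) ^ (~(P & U) <-> (U ^ P)))) = T -> F = F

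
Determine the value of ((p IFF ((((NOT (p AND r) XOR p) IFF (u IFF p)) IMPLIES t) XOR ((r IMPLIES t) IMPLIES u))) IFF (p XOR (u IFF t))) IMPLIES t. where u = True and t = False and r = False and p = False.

p AND r = False AND False = False
NOT (p AND r) = NOT False = True
NOT (p AND r) XOR p = True XOR False = True
u IFF p = True IFF False = False
(NOT (p AND r) XOR p) IFF (u IFF p) = True IFF False = False
((NOT (p AND r) XOR p) IFF (u IFF p)) IMPLIES t = False IMPLIES False = True
r IMPLIES t = False IMPLIES False = True
(r IMPLIES t) IMPLIES u = True IMPLIES True = True
(((NOT (p AND r) XOR p) IFF (u IFF p)) IMPLIES t) XOR ((r IMPLIES t) IMPLIES u) = True XOR True = False
p IFF ((((NOT (p AND r) XOR p) IFF (u IFF p)) IMPLIES t) XOR ((r IMPLIES t) IMPLIES u)) = False IFF False = True
u IFF t = True IFF False = False
p XOR (u IFF t) = False XOR False = False
(p IFF ((((NOT (p AND r) XOR p) IFF (u IFF p)) IMPLIES t) XOR ((r IMPLIES t) IMPLIES u))) IFF (p XOR (u IFF t)) = True IFF False = False
((p IFF ((((NOT (p AND r) XOR p) IFF (u IFF p)) IMPLIES t) XOR ((r IMPLIES t) IMPLIES u))) IFF (p XOR (u IFF t))) IMPLIES t = False IMPLIES False = True

True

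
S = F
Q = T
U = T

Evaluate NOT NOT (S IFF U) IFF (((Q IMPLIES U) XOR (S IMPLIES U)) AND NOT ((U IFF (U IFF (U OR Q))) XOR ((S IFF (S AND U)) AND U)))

Substituting S=F, Q=T, U=T:
S IFF U = F IFF T = F
NOT (S IFF U) = NOT F = T
NOT NOT (S IFF U) = NOT T = F
Q IMPLIES U = T IMPLIES T = T
S IMPLIES U = F IMPLIES T = T
(Q IMPLIES U) XOR (S IMPLIES U) = T XOR T = F
U OR Q = T OR T = T
U IFF (U OR Q) = T IFF T = T
U IFF (U IFF (U OR Q)) = T IFF T = T
S AND U = F AND T = F
S IFF (S AND U) = F IFF F = T
(S IFF (S AND U)) AND U = T AND T = T
(U IFF (U IFF (U OR Q))) XOR ((S IFF (S AND U)) AND U) = T XOR T = F
NOT ((U IFF (U IFF (U OR Q))) XOR ((S IFF (S AND U)) AND U)) = NOT F = T
((Q IMPLIES U) XOR (S IMPLIES U)) AND NOT ((U IFF (U IFF (U OR Q))) XOR ((S IFF (S AND U)) AND U)) = F AND T = F
NOT NOT (S IFF U) IFF (((Q IMPLIES U) XOR (S IMPLIES U)) AND NOT ((U IFF (U IFF (U OR Q))) XOR ((S IFF (S AND U)) AND U))) = F IFF F = T

T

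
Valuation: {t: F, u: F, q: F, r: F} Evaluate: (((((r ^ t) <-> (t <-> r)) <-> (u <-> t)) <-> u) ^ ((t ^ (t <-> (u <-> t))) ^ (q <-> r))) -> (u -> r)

r ^ t = F ^ F = F
t <-> r = F <-> F = T
(r ^ t) <-> (t <-> r) = F <-> T = F
u <-> t = F <-> F = T
((r ^ t) <-> (t <-> r)) <-> (u <-> t) = F <-> T = F
(((r ^ t) <-> (t <-> r)) <-> (u <-> t)) <-> u = F <-> F = T
u <-> t = F <-> F = T
t <-> (u <-> t) = F <-> T = F
t ^ (t <-> (u <-> t)) = F ^ F = F
q <-> r = F <-> F = T
(t ^ (t <-> (u <-> t))) ^ (q <-> r) = F ^ T = T
((((r ^ t) <-> (t <-> r)) <-> (u <-> t)) <-> u) ^ ((t ^ (t <-> (u <-> t))) ^ (q <-> r)) = T ^ T = F
u -> r = F -> F = T
(((((r ^ t) <-> (t <-> r)) <-> (u <-> t)) <-> u) ^ ((t ^ (t <-> (u <-> t))) ^ (q <-> r))) -> (u -> r) = F -> T = T

T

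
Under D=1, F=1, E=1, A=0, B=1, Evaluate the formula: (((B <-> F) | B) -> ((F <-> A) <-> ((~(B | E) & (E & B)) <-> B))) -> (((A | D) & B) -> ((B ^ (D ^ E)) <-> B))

1

B <-> F = 1 <-> 1 = 1
(B <-> F) | B = 1 | 1 = 1
F <-> A = 1 <-> 0 = 0
B | E = 1 | 1 = 1
~(B | E) = ~1 = 0
E & B = 1 & 1 = 1
~(B | E) & (E & B) = 0 & 1 = 0
(~(B | E) & (E & B)) <-> B = 0 <-> 1 = 0
(F <-> A) <-> ((~(B | E) & (E & B)) <-> B) = 0 <-> 0 = 1
((B <-> F) | B) -> ((F <-> A) <-> ((~(B | E) & (E & B)) <-> B)) = 1 -> 1 = 1
A | D = 0 | 1 = 1
(A | D) & B = 1 & 1 = 1
D ^ E = 1 ^ 1 = 0
B ^ (D ^ E) = 1 ^ 0 = 1
(B ^ (D ^ E)) <-> B = 1 <-> 1 = 1
((A | D) & B) -> ((B ^ (D ^ E)) <-> B) = 1 -> 1 = 1
(((B <-> F) | B) -> ((F <-> A) <-> ((~(B | E) & (E & B)) <-> B))) -> (((A | D) & B) -> ((B ^ (D ^ E)) <-> B)) = 1 -> 1 = 1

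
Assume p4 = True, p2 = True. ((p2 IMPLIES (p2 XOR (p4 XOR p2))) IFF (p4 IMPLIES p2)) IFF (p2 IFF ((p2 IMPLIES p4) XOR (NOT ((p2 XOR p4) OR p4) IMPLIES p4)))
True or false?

False

p4 XOR p2 = True XOR True = False
p2 XOR (p4 XOR p2) = True XOR False = True
p2 IMPLIES (p2 XOR (p4 XOR p2)) = True IMPLIES True = True
p4 IMPLIES p2 = True IMPLIES True = True
(p2 IMPLIES (p2 XOR (p4 XOR p2))) IFF (p4 IMPLIES p2) = True IFF True = True
p2 IMPLIES p4 = True IMPLIES True = True
p2 XOR p4 = True XOR True = False
(p2 XOR p4) OR p4 = False OR True = True
NOT ((p2 XOR p4) OR p4) = NOT True = False
NOT ((p2 XOR p4) OR p4) IMPLIES p4 = False IMPLIES True = True
(p2 IMPLIES p4) XOR (NOT ((p2 XOR p4) OR p4) IMPLIES p4) = True XOR True = False
p2 IFF ((p2 IMPLIES p4) XOR (NOT ((p2 XOR p4) OR p4) IMPLIES p4)) = True IFF False = False
((p2 IMPLIES (p2 XOR (p4 XOR p2))) IFF (p4 IMPLIES p2)) IFF (p2 IFF ((p2 IMPLIES p4) XOR (NOT ((p2 XOR p4) OR p4) IMPLIES p4))) = True IFF False = False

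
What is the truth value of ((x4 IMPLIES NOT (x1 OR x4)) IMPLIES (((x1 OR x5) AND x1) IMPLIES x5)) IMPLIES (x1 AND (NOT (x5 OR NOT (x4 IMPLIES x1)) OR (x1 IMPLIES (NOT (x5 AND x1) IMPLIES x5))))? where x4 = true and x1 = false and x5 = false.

false

Substituting x4=true, x1=false, x5=false:
x1 OR x4 = false OR true = true
NOT (x1 OR x4) = NOT true = false
x4 IMPLIES NOT (x1 OR x4) = true IMPLIES false = false
x1 OR x5 = false OR false = false
(x1 OR x5) AND x1 = false AND false = false
((x1 OR x5) AND x1) IMPLIES x5 = false IMPLIES false = true
(x4 IMPLIES NOT (x1 OR x4)) IMPLIES (((x1 OR x5) AND x1) IMPLIES x5) = false IMPLIES true = true
x4 IMPLIES x1 = true IMPLIES false = false
NOT (x4 IMPLIES x1) = NOT false = true
x5 OR NOT (x4 IMPLIES x1) = false OR true = true
NOT (x5 OR NOT (x4 IMPLIES x1)) = NOT true = false
x5 AND x1 = false AND false = false
NOT (x5 AND x1) = NOT false = true
NOT (x5 AND x1) IMPLIES x5 = true IMPLIES false = false
x1 IMPLIES (NOT (x5 AND x1) IMPLIES x5) = false IMPLIES false = true
NOT (x5 OR NOT (x4 IMPLIES x1)) OR (x1 IMPLIES (NOT (x5 AND x1) IMPLIES x5)) = false OR true = true
x1 AND (NOT (x5 OR NOT (x4 IMPLIES x1)) OR (x1 IMPLIES (NOT (x5 AND x1) IMPLIES x5))) = false AND true = false
((x4 IMPLIES NOT (x1 OR x4)) IMPLIES (((x1 OR x5) AND x1) IMPLIES x5)) IMPLIES (x1 AND (NOT (x5 OR NOT (x4 IMPLIES x1)) OR (x1 IMPLIES (NOT (x5 AND x1) IMPLIES x5)))) = true IMPLIES false = false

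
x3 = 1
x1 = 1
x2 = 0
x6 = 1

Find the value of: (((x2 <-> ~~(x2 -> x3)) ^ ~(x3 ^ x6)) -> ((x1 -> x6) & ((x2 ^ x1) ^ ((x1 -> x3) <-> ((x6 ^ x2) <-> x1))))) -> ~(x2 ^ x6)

x2 -> x3 = 0 -> 1 = 1
~(x2 -> x3) = ~1 = 0
~~(x2 -> x3) = ~0 = 1
x2 <-> ~~(x2 -> x3) = 0 <-> 1 = 0
x3 ^ x6 = 1 ^ 1 = 0
~(x3 ^ x6) = ~0 = 1
(x2 <-> ~~(x2 -> x3)) ^ ~(x3 ^ x6) = 0 ^ 1 = 1
x1 -> x6 = 1 -> 1 = 1
x2 ^ x1 = 0 ^ 1 = 1
x1 -> x3 = 1 -> 1 = 1
x6 ^ x2 = 1 ^ 0 = 1
(x6 ^ x2) <-> x1 = 1 <-> 1 = 1
(x1 -> x3) <-> ((x6 ^ x2) <-> x1) = 1 <-> 1 = 1
(x2 ^ x1) ^ ((x1 -> x3) <-> ((x6 ^ x2) <-> x1)) = 1 ^ 1 = 0
(x1 -> x6) & ((x2 ^ x1) ^ ((x1 -> x3) <-> ((x6 ^ x2) <-> x1))) = 1 & 0 = 0
((x2 <-> ~~(x2 -> x3)) ^ ~(x3 ^ x6)) -> ((x1 -> x6) & ((x2 ^ x1) ^ ((x1 -> x3) <-> ((x6 ^ x2) <-> x1)))) = 1 -> 0 = 0
x2 ^ x6 = 0 ^ 1 = 1
~(x2 ^ x6) = ~1 = 0
(((x2 <-> ~~(x2 -> x3)) ^ ~(x3 ^ x6)) -> ((x1 -> x6) & ((x2 ^ x1) ^ ((x1 -> x3) <-> ((x6 ^ x2) <-> x1))))) -> ~(x2 ^ x6) = 0 -> 0 = 1

1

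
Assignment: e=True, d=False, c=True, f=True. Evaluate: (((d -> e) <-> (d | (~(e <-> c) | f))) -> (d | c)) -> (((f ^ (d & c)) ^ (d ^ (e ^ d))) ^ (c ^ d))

True

d -> e = False -> True = True
e <-> c = True <-> True = True
~(e <-> c) = ~True = False
~(e <-> c) | f = False | True = True
d | (~(e <-> c) | f) = False | True = True
(d -> e) <-> (d | (~(e <-> c) | f)) = True <-> True = True
d | c = False | True = True
((d -> e) <-> (d | (~(e <-> c) | f))) -> (d | c) = True -> True = True
d & c = False & True = False
f ^ (d & c) = True ^ False = True
e ^ d = True ^ False = True
d ^ (e ^ d) = False ^ True = True
(f ^ (d & c)) ^ (d ^ (e ^ d)) = True ^ True = False
c ^ d = True ^ False = True
((f ^ (d & c)) ^ (d ^ (e ^ d))) ^ (c ^ d) = False ^ True = True
(((d -> e) <-> (d | (~(e <-> c) | f))) -> (d | c)) -> (((f ^ (d & c)) ^ (d ^ (e ^ d))) ^ (c ^ d)) = True -> True = True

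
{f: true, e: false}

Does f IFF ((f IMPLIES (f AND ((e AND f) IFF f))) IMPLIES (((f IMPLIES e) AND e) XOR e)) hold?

e AND f = false AND true = false
(e AND f) IFF f = false IFF true = false
f AND ((e AND f) IFF f) = true AND false = false
f IMPLIES (f AND ((e AND f) IFF f)) = true IMPLIES false = false
f IMPLIES e = true IMPLIES false = false
(f IMPLIES e) AND e = false AND false = false
((f IMPLIES e) AND e) XOR e = false XOR false = false
(f IMPLIES (f AND ((e AND f) IFF f))) IMPLIES (((f IMPLIES e) AND e) XOR e) = false IMPLIES false = true
f IFF ((f IMPLIES (f AND ((e AND f) IFF f))) IMPLIES (((f IMPLIES e) AND e) XOR e)) = true IFF true = true

true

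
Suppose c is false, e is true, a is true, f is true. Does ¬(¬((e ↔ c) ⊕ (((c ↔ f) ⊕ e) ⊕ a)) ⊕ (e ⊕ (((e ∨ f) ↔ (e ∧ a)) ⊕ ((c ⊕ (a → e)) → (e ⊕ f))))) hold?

False

e ↔ c = True ↔ False = False
c ↔ f = False ↔ True = False
(c ↔ f) ⊕ e = False ⊕ True = True
((c ↔ f) ⊕ e) ⊕ a = True ⊕ True = False
(e ↔ c) ⊕ (((c ↔ f) ⊕ e) ⊕ a) = False ⊕ False = False
¬((e ↔ c) ⊕ (((c ↔ f) ⊕ e) ⊕ a)) = ¬False = True
e ∨ f = True ∨ True = True
e ∧ a = True ∧ True = True
(e ∨ f) ↔ (e ∧ a) = True ↔ True = True
a → e = True → True = True
c ⊕ (a → e) = False ⊕ True = True
e ⊕ f = True ⊕ True = False
(c ⊕ (a → e)) → (e ⊕ f) = True → False = False
((e ∨ f) ↔ (e ∧ a)) ⊕ ((c ⊕ (a → e)) → (e ⊕ f)) = True ⊕ False = True
e ⊕ (((e ∨ f) ↔ (e ∧ a)) ⊕ ((c ⊕ (a → e)) → (e ⊕ f))) = True ⊕ True = False
¬((e ↔ c) ⊕ (((c ↔ f) ⊕ e) ⊕ a)) ⊕ (e ⊕ (((e ∨ f) ↔ (e ∧ a)) ⊕ ((c ⊕ (a → e)) → (e ⊕ f)))) = True ⊕ False = True
¬(¬((e ↔ c) ⊕ (((c ↔ f) ⊕ e) ⊕ a)) ⊕ (e ⊕ (((e ∨ f) ↔ (e ∧ a)) ⊕ ((c ⊕ (a → e)) → (e ⊕ f))))) = ¬True = False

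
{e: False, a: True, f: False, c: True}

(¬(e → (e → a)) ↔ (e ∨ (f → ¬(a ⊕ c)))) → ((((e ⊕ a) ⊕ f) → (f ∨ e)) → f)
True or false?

True

e → a = False → True = True
e → (e → a) = False → True = True
¬(e → (e → a)) = ¬True = False
a ⊕ c = True ⊕ True = False
¬(a ⊕ c) = ¬False = True
f → ¬(a ⊕ c) = False → True = True
e ∨ (f → ¬(a ⊕ c)) = False ∨ True = True
¬(e → (e → a)) ↔ (e ∨ (f → ¬(a ⊕ c))) = False ↔ True = False
e ⊕ a = False ⊕ True = True
(e ⊕ a) ⊕ f = True ⊕ False = True
f ∨ e = False ∨ False = False
((e ⊕ a) ⊕ f) → (f ∨ e) = True → False = False
(((e ⊕ a) ⊕ f) → (f ∨ e)) → f = False → False = True
(¬(e → (e → a)) ↔ (e ∨ (f → ¬(a ⊕ c)))) → ((((e ⊕ a) ⊕ f) → (f ∨ e)) → f) = False → True = True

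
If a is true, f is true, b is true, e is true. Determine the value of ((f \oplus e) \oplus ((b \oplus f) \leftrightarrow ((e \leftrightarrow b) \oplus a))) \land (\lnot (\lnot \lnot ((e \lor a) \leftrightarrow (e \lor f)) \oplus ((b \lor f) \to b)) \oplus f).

f \oplus e = T \oplus T = F
b \oplus f = T \oplus T = F
e \leftrightarrow b = T \leftrightarrow T = T
(e \leftrightarrow b) \oplus a = T \oplus T = F
(b \oplus f) \leftrightarrow ((e \leftrightarrow b) \oplus a) = F \leftrightarrow F = T
(f \oplus e) \oplus ((b \oplus f) \leftrightarrow ((e \leftrightarrow b) \oplus a)) = F \oplus T = T
e \lor a = T \lor T = T
e \lor f = T \lor T = T
(e \lor a) \leftrightarrow (e \lor f) = T \leftrightarrow T = T
\lnot ((e \lor a) \leftrightarrow (e \lor f)) = \lnot T = F
\lnot \lnot ((e \lor a) \leftrightarrow (e \lor f)) = \lnot F = T
b \lor f = T \lor T = T
(b \lor f) \to b = T \to T = T
\lnot \lnot ((e \lor a) \leftrightarrow (e \lor f)) \oplus ((b \lor f) \to b) = T \oplus T = F
\lnot (\lnot \lnot ((e \lor a) \leftrightarrow (e \lor f)) \oplus ((b \lor f) \to b)) = \lnot F = T
\lnot (\lnot \lnot ((e \lor a) \leftrightarrow (e \lor f)) \oplus ((b \lor f) \to b)) \oplus f = T \oplus T = F
((f \oplus e) \oplus ((b \oplus f) \leftrightarrow ((e \leftrightarrow b) \oplus a))) \land (\lnot (\lnot \lnot ((e \lor a) \leftrightarrow (e \lor f)) \oplus ((b \lor f) \to b)) \oplus f) = T \land F = F

F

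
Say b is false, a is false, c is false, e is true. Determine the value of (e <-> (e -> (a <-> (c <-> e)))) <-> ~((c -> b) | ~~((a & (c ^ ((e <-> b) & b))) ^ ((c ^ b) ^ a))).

c <-> e = F <-> T = F
a <-> (c <-> e) = F <-> F = T
e -> (a <-> (c <-> e)) = T -> T = T
e <-> (e -> (a <-> (c <-> e))) = T <-> T = T
c -> b = F -> F = T
e <-> b = T <-> F = F
(e <-> b) & b = F & F = F
c ^ ((e <-> b) & b) = F ^ F = F
a & (c ^ ((e <-> b) & b)) = F & F = F
c ^ b = F ^ F = F
(c ^ b) ^ a = F ^ F = F
(a & (c ^ ((e <-> b) & b))) ^ ((c ^ b) ^ a) = F ^ F = F
~((a & (c ^ ((e <-> b) & b))) ^ ((c ^ b) ^ a)) = ~F = T
~~((a & (c ^ ((e <-> b) & b))) ^ ((c ^ b) ^ a)) = ~T = F
(c -> b) | ~~((a & (c ^ ((e <-> b) & b))) ^ ((c ^ b) ^ a)) = T | F = T
~((c -> b) | ~~((a & (c ^ ((e <-> b) & b))) ^ ((c ^ b) ^ a))) = ~T = F
(e <-> (e -> (a <-> (c <-> e)))) <-> ~((c -> b) | ~~((a & (c ^ ((e <-> b) & b))) ^ ((c ^ b) ^ a))) = T <-> F = F

F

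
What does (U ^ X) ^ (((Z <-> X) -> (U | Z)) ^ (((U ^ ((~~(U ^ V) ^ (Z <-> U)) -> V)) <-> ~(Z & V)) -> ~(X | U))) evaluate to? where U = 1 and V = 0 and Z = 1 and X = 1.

U ^ X = 1 ^ 1 = 0
Z <-> X = 1 <-> 1 = 1
U | Z = 1 | 1 = 1
(Z <-> X) -> (U | Z) = 1 -> 1 = 1
U ^ V = 1 ^ 0 = 1
~(U ^ V) = ~1 = 0
~~(U ^ V) = ~0 = 1
Z <-> U = 1 <-> 1 = 1
~~(U ^ V) ^ (Z <-> U) = 1 ^ 1 = 0
(~~(U ^ V) ^ (Z <-> U)) -> V = 0 -> 0 = 1
U ^ ((~~(U ^ V) ^ (Z <-> U)) -> V) = 1 ^ 1 = 0
Z & V = 1 & 0 = 0
~(Z & V) = ~0 = 1
(U ^ ((~~(U ^ V) ^ (Z <-> U)) -> V)) <-> ~(Z & V) = 0 <-> 1 = 0
X | U = 1 | 1 = 1
~(X | U) = ~1 = 0
((U ^ ((~~(U ^ V) ^ (Z <-> U)) -> V)) <-> ~(Z & V)) -> ~(X | U) = 0 -> 0 = 1
((Z <-> X) -> (U | Z)) ^ (((U ^ ((~~(U ^ V) ^ (Z <-> U)) -> V)) <-> ~(Z & V)) -> ~(X | U)) = 1 ^ 1 = 0
(U ^ X) ^ (((Z <-> X) -> (U | Z)) ^ (((U ^ ((~~(U ^ V) ^ (Z <-> U)) -> V)) <-> ~(Z & V)) -> ~(X | U))) = 0 ^ 0 = 0

0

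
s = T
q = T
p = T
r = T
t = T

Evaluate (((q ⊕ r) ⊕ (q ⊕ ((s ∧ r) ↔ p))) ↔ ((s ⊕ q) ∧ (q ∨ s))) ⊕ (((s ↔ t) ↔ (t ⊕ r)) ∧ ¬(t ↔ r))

T

q ⊕ r = T ⊕ T = F
s ∧ r = T ∧ T = T
(s ∧ r) ↔ p = T ↔ T = T
q ⊕ ((s ∧ r) ↔ p) = T ⊕ T = F
(q ⊕ r) ⊕ (q ⊕ ((s ∧ r) ↔ p)) = F ⊕ F = F
s ⊕ q = T ⊕ T = F
q ∨ s = T ∨ T = T
(s ⊕ q) ∧ (q ∨ s) = F ∧ T = F
((q ⊕ r) ⊕ (q ⊕ ((s ∧ r) ↔ p))) ↔ ((s ⊕ q) ∧ (q ∨ s)) = F ↔ F = T
s ↔ t = T ↔ T = T
t ⊕ r = T ⊕ T = F
(s ↔ t) ↔ (t ⊕ r) = T ↔ F = F
t ↔ r = T ↔ T = T
¬(t ↔ r) = ¬T = F
((s ↔ t) ↔ (t ⊕ r)) ∧ ¬(t ↔ r) = F ∧ F = F
(((q ⊕ r) ⊕ (q ⊕ ((s ∧ r) ↔ p))) ↔ ((s ⊕ q) ∧ (q ∨ s))) ⊕ (((s ↔ t) ↔ (t ⊕ r)) ∧ ¬(t ↔ r)) = T ⊕ F = T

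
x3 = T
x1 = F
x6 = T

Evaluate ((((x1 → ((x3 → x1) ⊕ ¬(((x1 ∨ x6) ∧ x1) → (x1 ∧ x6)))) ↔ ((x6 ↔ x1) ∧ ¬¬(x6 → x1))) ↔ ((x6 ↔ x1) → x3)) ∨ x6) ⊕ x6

x3 → x1 = T → F = F
x1 ∨ x6 = F ∨ T = T
(x1 ∨ x6) ∧ x1 = T ∧ F = F
x1 ∧ x6 = F ∧ T = F
((x1 ∨ x6) ∧ x1) → (x1 ∧ x6) = F → F = T
¬(((x1 ∨ x6) ∧ x1) → (x1 ∧ x6)) = ¬T = F
(x3 → x1) ⊕ ¬(((x1 ∨ x6) ∧ x1) → (x1 ∧ x6)) = F ⊕ F = F
x1 → ((x3 → x1) ⊕ ¬(((x1 ∨ x6) ∧ x1) → (x1 ∧ x6))) = F → F = T
x6 ↔ x1 = T ↔ F = F
x6 → x1 = T → F = F
¬(x6 → x1) = ¬F = T
¬¬(x6 → x1) = ¬T = F
(x6 ↔ x1) ∧ ¬¬(x6 → x1) = F ∧ F = F
(x1 → ((x3 → x1) ⊕ ¬(((x1 ∨ x6) ∧ x1) → (x1 ∧ x6)))) ↔ ((x6 ↔ x1) ∧ ¬¬(x6 → x1)) = T ↔ F = F
x6 ↔ x1 = T ↔ F = F
(x6 ↔ x1) → x3 = F → T = T
((x1 → ((x3 → x1) ⊕ ¬(((x1 ∨ x6) ∧ x1) → (x1 ∧ x6)))) ↔ ((x6 ↔ x1) ∧ ¬¬(x6 → x1))) ↔ ((x6 ↔ x1) → x3) = F ↔ T = F
(((x1 → ((x3 → x1) ⊕ ¬(((x1 ∨ x6) ∧ x1) → (x1 ∧ x6)))) ↔ ((x6 ↔ x1) ∧ ¬¬(x6 → x1))) ↔ ((x6 ↔ x1) → x3)) ∨ x6 = F ∨ T = T
((((x1 → ((x3 → x1) ⊕ ¬(((x1 ∨ x6) ∧ x1) → (x1 ∧ x6)))) ↔ ((x6 ↔ x1) ∧ ¬¬(x6 → x1))) ↔ ((x6 ↔ x1) → x3)) ∨ x6) ⊕ x6 = T ⊕ T = F

F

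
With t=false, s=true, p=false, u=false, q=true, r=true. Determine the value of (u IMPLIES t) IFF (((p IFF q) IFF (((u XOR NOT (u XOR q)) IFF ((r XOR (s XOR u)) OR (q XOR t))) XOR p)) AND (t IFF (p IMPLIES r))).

false

u IMPLIES t = false IMPLIES false = true
p IFF q = false IFF true = false
u XOR q = false XOR true = true
NOT (u XOR q) = NOT true = false
u XOR NOT (u XOR q) = false XOR false = false
s XOR u = true XOR false = true
r XOR (s XOR u) = true XOR true = false
q XOR t = true XOR false = true
(r XOR (s XOR u)) OR (q XOR t) = false OR true = true
(u XOR NOT (u XOR q)) IFF ((r XOR (s XOR u)) OR (q XOR t)) = false IFF true = false
((u XOR NOT (u XOR q)) IFF ((r XOR (s XOR u)) OR (q XOR t))) XOR p = false XOR false = false
(p IFF q) IFF (((u XOR NOT (u XOR q)) IFF ((r XOR (s XOR u)) OR (q XOR t))) XOR p) = false IFF false = true
p IMPLIES r = false IMPLIES true = true
t IFF (p IMPLIES r) = false IFF true = false
((p IFF q) IFF (((u XOR NOT (u XOR q)) IFF ((r XOR (s XOR u)) OR (q XOR t))) XOR p)) AND (t IFF (p IMPLIES r)) = true AND false = false
(u IMPLIES t) IFF (((p IFF q) IFF (((u XOR NOT (u XOR q)) IFF ((r XOR (s XOR u)) OR (q XOR t))) XOR p)) AND (t IFF (p IMPLIES r))) = true IFF false = false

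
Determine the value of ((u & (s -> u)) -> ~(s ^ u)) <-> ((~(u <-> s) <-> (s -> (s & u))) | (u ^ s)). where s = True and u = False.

True

s -> u = True -> False = False
u & (s -> u) = False & False = False
s ^ u = True ^ False = True
~(s ^ u) = ~True = False
(u & (s -> u)) -> ~(s ^ u) = False -> False = True
u <-> s = False <-> True = False
~(u <-> s) = ~False = True
s & u = True & False = False
s -> (s & u) = True -> False = False
~(u <-> s) <-> (s -> (s & u)) = True <-> False = False
u ^ s = False ^ True = True
(~(u <-> s) <-> (s -> (s & u))) | (u ^ s) = False | True = True
((u & (s -> u)) -> ~(s ^ u)) <-> ((~(u <-> s) <-> (s -> (s & u))) | (u ^ s)) = True <-> True = True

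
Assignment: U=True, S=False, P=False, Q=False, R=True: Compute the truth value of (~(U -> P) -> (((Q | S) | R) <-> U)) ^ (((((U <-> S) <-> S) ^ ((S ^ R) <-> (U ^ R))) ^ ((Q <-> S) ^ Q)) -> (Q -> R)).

Substituting U=True, S=False, P=False, Q=False, R=True:
U -> P = True -> False = False
~(U -> P) = ~False = True
Q | S = False | False = False
(Q | S) | R = False | True = True
((Q | S) | R) <-> U = True <-> True = True
~(U -> P) -> (((Q | S) | R) <-> U) = True -> True = True
U <-> S = True <-> False = False
(U <-> S) <-> S = False <-> False = True
S ^ R = False ^ True = True
U ^ R = True ^ True = False
(S ^ R) <-> (U ^ R) = True <-> False = False
((U <-> S) <-> S) ^ ((S ^ R) <-> (U ^ R)) = True ^ False = True
Q <-> S = False <-> False = True
(Q <-> S) ^ Q = True ^ False = True
(((U <-> S) <-> S) ^ ((S ^ R) <-> (U ^ R))) ^ ((Q <-> S) ^ Q) = True ^ True = False
Q -> R = False -> True = True
((((U <-> S) <-> S) ^ ((S ^ R) <-> (U ^ R))) ^ ((Q <-> S) ^ Q)) -> (Q -> R) = False -> True = True
(~(U -> P) -> (((Q | S) | R) <-> U)) ^ (((((U <-> S) <-> S) ^ ((S ^ R) <-> (U ^ R))) ^ ((Q <-> S) ^ Q)) -> (Q -> R)) = True ^ True = False

False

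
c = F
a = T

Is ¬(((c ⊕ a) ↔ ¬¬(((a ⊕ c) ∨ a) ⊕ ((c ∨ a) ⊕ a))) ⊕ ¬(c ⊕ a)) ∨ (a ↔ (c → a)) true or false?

c ⊕ a = F ⊕ T = T
a ⊕ c = T ⊕ F = T
(a ⊕ c) ∨ a = T ∨ T = T
c ∨ a = F ∨ T = T
(c ∨ a) ⊕ a = T ⊕ T = F
((a ⊕ c) ∨ a) ⊕ ((c ∨ a) ⊕ a) = T ⊕ F = T
¬(((a ⊕ c) ∨ a) ⊕ ((c ∨ a) ⊕ a)) = ¬T = F
¬¬(((a ⊕ c) ∨ a) ⊕ ((c ∨ a) ⊕ a)) = ¬F = T
(c ⊕ a) ↔ ¬¬(((a ⊕ c) ∨ a) ⊕ ((c ∨ a) ⊕ a)) = T ↔ T = T
c ⊕ a = F ⊕ T = T
¬(c ⊕ a) = ¬T = F
((c ⊕ a) ↔ ¬¬(((a ⊕ c) ∨ a) ⊕ ((c ∨ a) ⊕ a))) ⊕ ¬(c ⊕ a) = T ⊕ F = T
¬(((c ⊕ a) ↔ ¬¬(((a ⊕ c) ∨ a) ⊕ ((c ∨ a) ⊕ a))) ⊕ ¬(c ⊕ a)) = ¬T = F
c → a = F → T = T
a ↔ (c → a) = T ↔ T = T
¬(((c ⊕ a) ↔ ¬¬(((a ⊕ c) ∨ a) ⊕ ((c ∨ a) ⊕ a))) ⊕ ¬(c ⊕ a)) ∨ (a ↔ (c → a)) = F ∨ T = T

T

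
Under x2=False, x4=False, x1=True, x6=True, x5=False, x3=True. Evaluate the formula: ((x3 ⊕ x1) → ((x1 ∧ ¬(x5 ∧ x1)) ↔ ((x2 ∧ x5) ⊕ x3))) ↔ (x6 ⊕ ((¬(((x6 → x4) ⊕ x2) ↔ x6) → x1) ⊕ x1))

True

x3 ⊕ x1 = True ⊕ True = False
x5 ∧ x1 = False ∧ True = False
¬(x5 ∧ x1) = ¬False = True
x1 ∧ ¬(x5 ∧ x1) = True ∧ True = True
x2 ∧ x5 = False ∧ False = False
(x2 ∧ x5) ⊕ x3 = False ⊕ True = True
(x1 ∧ ¬(x5 ∧ x1)) ↔ ((x2 ∧ x5) ⊕ x3) = True ↔ True = True
(x3 ⊕ x1) → ((x1 ∧ ¬(x5 ∧ x1)) ↔ ((x2 ∧ x5) ⊕ x3)) = False → True = True
x6 → x4 = True → False = False
(x6 → x4) ⊕ x2 = False ⊕ False = False
((x6 → x4) ⊕ x2) ↔ x6 = False ↔ True = False
¬(((x6 → x4) ⊕ x2) ↔ x6) = ¬False = True
¬(((x6 → x4) ⊕ x2) ↔ x6) → x1 = True → True = True
(¬(((x6 → x4) ⊕ x2) ↔ x6) → x1) ⊕ x1 = True ⊕ True = False
x6 ⊕ ((¬(((x6 → x4) ⊕ x2) ↔ x6) → x1) ⊕ x1) = True ⊕ False = True
((x3 ⊕ x1) → ((x1 ∧ ¬(x5 ∧ x1)) ↔ ((x2 ∧ x5) ⊕ x3))) ↔ (x6 ⊕ ((¬(((x6 → x4) ⊕ x2) ↔ x6) → x1) ⊕ x1)) = True ↔ True = True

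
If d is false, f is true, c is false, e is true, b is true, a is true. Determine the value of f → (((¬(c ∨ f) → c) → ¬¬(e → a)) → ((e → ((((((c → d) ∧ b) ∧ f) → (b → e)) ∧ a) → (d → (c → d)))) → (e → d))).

c ∨ f = False ∨ True = True
¬(c ∨ f) = ¬True = False
¬(c ∨ f) → c = False → False = True
e → a = True → True = True
¬(e → a) = ¬True = False
¬¬(e → a) = ¬False = True
(¬(c ∨ f) → c) → ¬¬(e → a) = True → True = True
c → d = False → False = True
(c → d) ∧ b = True ∧ True = True
((c → d) ∧ b) ∧ f = True ∧ True = True
b → e = True → True = True
(((c → d) ∧ b) ∧ f) → (b → e) = True → True = True
((((c → d) ∧ b) ∧ f) → (b → e)) ∧ a = True ∧ True = True
c → d = False → False = True
d → (c → d) = False → True = True
(((((c → d) ∧ b) ∧ f) → (b → e)) ∧ a) → (d → (c → d)) = True → True = True
e → ((((((c → d) ∧ b) ∧ f) → (b → e)) ∧ a) → (d → (c → d))) = True → True = True
e → d = True → False = False
(e → ((((((c → d) ∧ b) ∧ f) → (b → e)) ∧ a) → (d → (c → d)))) → (e → d) = True → False = False
((¬(c ∨ f) → c) → ¬¬(e → a)) → ((e → ((((((c → d) ∧ b) ∧ f) → (b → e)) ∧ a) → (d → (c → d)))) → (e → d)) = True → False = False
f → (((¬(c ∨ f) → c) → ¬¬(e → a)) → ((e → ((((((c → d) ∧ b) ∧ f) → (b → e)) ∧ a) → (d → (c → d)))) → (e → d))) = True → False = False

False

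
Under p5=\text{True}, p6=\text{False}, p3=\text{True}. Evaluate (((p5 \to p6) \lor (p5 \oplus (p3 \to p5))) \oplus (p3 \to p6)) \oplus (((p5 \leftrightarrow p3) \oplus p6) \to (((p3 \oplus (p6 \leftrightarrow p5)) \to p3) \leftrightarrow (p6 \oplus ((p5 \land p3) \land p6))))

\text{False}

p5 \to p6 = \text{True} \to \text{False} = \text{False}
p3 \to p5 = \text{True} \to \text{True} = \text{True}
p5 \oplus (p3 \to p5) = \text{True} \oplus \text{True} = \text{False}
(p5 \to p6) \lor (p5 \oplus (p3 \to p5)) = \text{False} \lor \text{False} = \text{False}
p3 \to p6 = \text{True} \to \text{False} = \text{False}
((p5 \to p6) \lor (p5 \oplus (p3 \to p5))) \oplus (p3 \to p6) = \text{False} \oplus \text{False} = \text{False}
p5 \leftrightarrow p3 = \text{True} \leftrightarrow \text{True} = \text{True}
(p5 \leftrightarrow p3) \oplus p6 = \text{True} \oplus \text{False} = \text{True}
p6 \leftrightarrow p5 = \text{False} \leftrightarrow \text{True} = \text{False}
p3 \oplus (p6 \leftrightarrow p5) = \text{True} \oplus \text{False} = \text{True}
(p3 \oplus (p6 \leftrightarrow p5)) \to p3 = \text{True} \to \text{True} = \text{True}
p5 \land p3 = \text{True} \land \text{True} = \text{True}
(p5 \land p3) \land p6 = \text{True} \land \text{False} = \text{False}
p6 \oplus ((p5 \land p3) \land p6) = \text{False} \oplus \text{False} = \text{False}
((p3 \oplus (p6 \leftrightarrow p5)) \to p3) \leftrightarrow (p6 \oplus ((p5 \land p3) \land p6)) = \text{True} \leftrightarrow \text{False} = \text{False}
((p5 \leftrightarrow p3) \oplus p6) \to (((p3 \oplus (p6 \leftrightarrow p5)) \to p3) \leftrightarrow (p6 \oplus ((p5 \land p3) \land p6))) = \text{True} \to \text{False} = \text{False}
(((p5 \to p6) \lor (p5 \oplus (p3 \to p5))) \oplus (p3 \to p6)) \oplus (((p5 \leftrightarrow p3) \oplus p6) \to (((p3 \oplus (p6 \leftrightarrow p5)) \to p3) \leftrightarrow (p6 \oplus ((p5 \land p3) \land p6)))) = \text{False} \oplus \text{False} = \text{False}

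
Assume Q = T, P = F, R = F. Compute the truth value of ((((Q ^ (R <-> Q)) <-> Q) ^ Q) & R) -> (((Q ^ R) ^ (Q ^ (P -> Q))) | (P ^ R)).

Substituting Q=T, P=F, R=F:
R <-> Q = F <-> T = F
Q ^ (R <-> Q) = T ^ F = T
(Q ^ (R <-> Q)) <-> Q = T <-> T = T
((Q ^ (R <-> Q)) <-> Q) ^ Q = T ^ T = F
(((Q ^ (R <-> Q)) <-> Q) ^ Q) & R = F & F = F
Q ^ R = T ^ F = T
P -> Q = F -> T = T
Q ^ (P -> Q) = T ^ T = F
(Q ^ R) ^ (Q ^ (P -> Q)) = T ^ F = T
P ^ R = F ^ F = F
((Q ^ R) ^ (Q ^ (P -> Q))) | (P ^ R) = T | F = T
((((Q ^ (R <-> Q)) <-> Q) ^ Q) & R) -> (((Q ^ R) ^ (Q ^ (P -> Q))) | (P ^ R)) = F -> T = T

T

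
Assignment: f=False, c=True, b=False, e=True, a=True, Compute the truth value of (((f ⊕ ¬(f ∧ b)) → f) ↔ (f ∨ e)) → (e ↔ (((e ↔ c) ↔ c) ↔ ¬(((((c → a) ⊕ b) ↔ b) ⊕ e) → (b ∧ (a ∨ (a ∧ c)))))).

True

Substituting f=False, c=True, b=False, e=True, a=True:
f ∧ b = False ∧ False = False
¬(f ∧ b) = ¬False = True
f ⊕ ¬(f ∧ b) = False ⊕ True = True
(f ⊕ ¬(f ∧ b)) → f = True → False = False
f ∨ e = False ∨ True = True
((f ⊕ ¬(f ∧ b)) → f) ↔ (f ∨ e) = False ↔ True = False
e ↔ c = True ↔ True = True
(e ↔ c) ↔ c = True ↔ True = True
c → a = True → True = True
(c → a) ⊕ b = True ⊕ False = True
((c → a) ⊕ b) ↔ b = True ↔ False = False
(((c → a) ⊕ b) ↔ b) ⊕ e = False ⊕ True = True
a ∧ c = True ∧ True = True
a ∨ (a ∧ c) = True ∨ True = True
b ∧ (a ∨ (a ∧ c)) = False ∧ True = False
((((c → a) ⊕ b) ↔ b) ⊕ e) → (b ∧ (a ∨ (a ∧ c))) = True → False = False
¬(((((c → a) ⊕ b) ↔ b) ⊕ e) → (b ∧ (a ∨ (a ∧ c)))) = ¬False = True
((e ↔ c) ↔ c) ↔ ¬(((((c → a) ⊕ b) ↔ b) ⊕ e) → (b ∧ (a ∨ (a ∧ c)))) = True ↔ True = True
e ↔ (((e ↔ c) ↔ c) ↔ ¬(((((c → a) ⊕ b) ↔ b) ⊕ e) → (b ∧ (a ∨ (a ∧ c))))) = True ↔ True = True
(((f ⊕ ¬(f ∧ b)) → f) ↔ (f ∨ e)) → (e ↔ (((e ↔ c) ↔ c) ↔ ¬(((((c → a) ⊕ b) ↔ b) ⊕ e) → (b ∧ (a ∨ (a ∧ c)))))) = False → True = True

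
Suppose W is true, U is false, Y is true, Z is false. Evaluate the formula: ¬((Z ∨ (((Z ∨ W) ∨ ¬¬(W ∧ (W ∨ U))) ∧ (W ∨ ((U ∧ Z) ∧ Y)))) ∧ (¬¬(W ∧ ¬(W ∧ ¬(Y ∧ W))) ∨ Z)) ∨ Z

Z ∨ W = F ∨ T = T
W ∨ U = T ∨ F = T
W ∧ (W ∨ U) = T ∧ T = T
¬(W ∧ (W ∨ U)) = ¬T = F
¬¬(W ∧ (W ∨ U)) = ¬F = T
(Z ∨ W) ∨ ¬¬(W ∧ (W ∨ U)) = T ∨ T = T
U ∧ Z = F ∧ F = F
(U ∧ Z) ∧ Y = F ∧ T = F
W ∨ ((U ∧ Z) ∧ Y) = T ∨ F = T
((Z ∨ W) ∨ ¬¬(W ∧ (W ∨ U))) ∧ (W ∨ ((U ∧ Z) ∧ Y)) = T ∧ T = T
Z ∨ (((Z ∨ W) ∨ ¬¬(W ∧ (W ∨ U))) ∧ (W ∨ ((U ∧ Z) ∧ Y))) = F ∨ T = T
Y ∧ W = T ∧ T = T
¬(Y ∧ W) = ¬T = F
W ∧ ¬(Y ∧ W) = T ∧ F = F
¬(W ∧ ¬(Y ∧ W)) = ¬F = T
W ∧ ¬(W ∧ ¬(Y ∧ W)) = T ∧ T = T
¬(W ∧ ¬(W ∧ ¬(Y ∧ W))) = ¬T = F
¬¬(W ∧ ¬(W ∧ ¬(Y ∧ W))) = ¬F = T
¬¬(W ∧ ¬(W ∧ ¬(Y ∧ W))) ∨ Z = T ∨ F = T
(Z ∨ (((Z ∨ W) ∨ ¬¬(W ∧ (W ∨ U))) ∧ (W ∨ ((U ∧ Z) ∧ Y)))) ∧ (¬¬(W ∧ ¬(W ∧ ¬(Y ∧ W))) ∨ Z) = T ∧ T = T
¬((Z ∨ (((Z ∨ W) ∨ ¬¬(W ∧ (W ∨ U))) ∧ (W ∨ ((U ∧ Z) ∧ Y)))) ∧ (¬¬(W ∧ ¬(W ∧ ¬(Y ∧ W))) ∨ Z)) = ¬T = F
¬((Z ∨ (((Z ∨ W) ∨ ¬¬(W ∧ (W ∨ U))) ∧ (W ∨ ((U ∧ Z) ∧ Y)))) ∧ (¬¬(W ∧ ¬(W ∧ ¬(Y ∧ W))) ∨ Z)) ∨ Z = F ∨ F = F

F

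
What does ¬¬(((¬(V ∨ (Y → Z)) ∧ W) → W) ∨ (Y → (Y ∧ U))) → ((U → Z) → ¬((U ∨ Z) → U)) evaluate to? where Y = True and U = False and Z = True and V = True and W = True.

True

Y → Z = True → True = True
V ∨ (Y → Z) = True ∨ True = True
¬(V ∨ (Y → Z)) = ¬True = False
¬(V ∨ (Y → Z)) ∧ W = False ∧ True = False
(¬(V ∨ (Y → Z)) ∧ W) → W = False → True = True
Y ∧ U = True ∧ False = False
Y → (Y ∧ U) = True → False = False
((¬(V ∨ (Y → Z)) ∧ W) → W) ∨ (Y → (Y ∧ U)) = True ∨ False = True
¬(((¬(V ∨ (Y → Z)) ∧ W) → W) ∨ (Y → (Y ∧ U))) = ¬True = False
¬¬(((¬(V ∨ (Y → Z)) ∧ W) → W) ∨ (Y → (Y ∧ U))) = ¬False = True
U → Z = False → True = True
U ∨ Z = False ∨ True = True
(U ∨ Z) → U = True → False = False
¬((U ∨ Z) → U) = ¬False = True
(U → Z) → ¬((U ∨ Z) → U) = True → True = True
¬¬(((¬(V ∨ (Y → Z)) ∧ W) → W) ∨ (Y → (Y ∧ U))) → ((U → Z) → ¬((U ∨ Z) → U)) = True → True = True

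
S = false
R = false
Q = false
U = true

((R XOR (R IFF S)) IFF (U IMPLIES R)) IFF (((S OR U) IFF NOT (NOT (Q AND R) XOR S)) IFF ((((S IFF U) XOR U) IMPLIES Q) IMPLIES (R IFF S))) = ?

true

Substituting S=false, R=false, Q=false, U=true:
R IFF S = false IFF false = true
R XOR (R IFF S) = false XOR true = true
U IMPLIES R = true IMPLIES false = false
(R XOR (R IFF S)) IFF (U IMPLIES R) = true IFF false = false
S OR U = false OR true = true
Q AND R = false AND false = false
NOT (Q AND R) = NOT false = true
NOT (Q AND R) XOR S = true XOR false = true
NOT (NOT (Q AND R) XOR S) = NOT true = false
(S OR U) IFF NOT (NOT (Q AND R) XOR S) = true IFF false = false
S IFF U = false IFF true = false
(S IFF U) XOR U = false XOR true = true
((S IFF U) XOR U) IMPLIES Q = true IMPLIES false = false
R IFF S = false IFF false = true
(((S IFF U) XOR U) IMPLIES Q) IMPLIES (R IFF S) = false IMPLIES true = true
((S OR U) IFF NOT (NOT (Q AND R) XOR S)) IFF ((((S IFF U) XOR U) IMPLIES Q) IMPLIES (R IFF S)) = false IFF true = false
((R XOR (R IFF S)) IFF (U IMPLIES R)) IFF (((S OR U) IFF NOT (NOT (Q AND R) XOR S)) IFF ((((S IFF U) XOR U) IMPLIES Q) IMPLIES (R IFF S))) = false IFF false = true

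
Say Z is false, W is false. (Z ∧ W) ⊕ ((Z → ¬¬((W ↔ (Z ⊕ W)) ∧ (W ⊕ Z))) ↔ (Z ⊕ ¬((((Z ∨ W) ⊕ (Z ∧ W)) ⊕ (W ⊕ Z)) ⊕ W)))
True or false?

T

Substituting Z=F, W=F:
Z ∧ W = F ∧ F = F
Z ⊕ W = F ⊕ F = F
W ↔ (Z ⊕ W) = F ↔ F = T
W ⊕ Z = F ⊕ F = F
(W ↔ (Z ⊕ W)) ∧ (W ⊕ Z) = T ∧ F = F
¬((W ↔ (Z ⊕ W)) ∧ (W ⊕ Z)) = ¬F = T
¬¬((W ↔ (Z ⊕ W)) ∧ (W ⊕ Z)) = ¬T = F
Z → ¬¬((W ↔ (Z ⊕ W)) ∧ (W ⊕ Z)) = F → F = T
Z ∨ W = F ∨ F = F
Z ∧ W = F ∧ F = F
(Z ∨ W) ⊕ (Z ∧ W) = F ⊕ F = F
W ⊕ Z = F ⊕ F = F
((Z ∨ W) ⊕ (Z ∧ W)) ⊕ (W ⊕ Z) = F ⊕ F = F
(((Z ∨ W) ⊕ (Z ∧ W)) ⊕ (W ⊕ Z)) ⊕ W = F ⊕ F = F
¬((((Z ∨ W) ⊕ (Z ∧ W)) ⊕ (W ⊕ Z)) ⊕ W) = ¬F = T
Z ⊕ ¬((((Z ∨ W) ⊕ (Z ∧ W)) ⊕ (W ⊕ Z)) ⊕ W) = F ⊕ T = T
(Z → ¬¬((W ↔ (Z ⊕ W)) ∧ (W ⊕ Z))) ↔ (Z ⊕ ¬((((Z ∨ W) ⊕ (Z ∧ W)) ⊕ (W ⊕ Z)) ⊕ W)) = T ↔ T = T
(Z ∧ W) ⊕ ((Z → ¬¬((W ↔ (Z ⊕ W)) ∧ (W ⊕ Z))) ↔ (Z ⊕ ¬((((Z ∨ W) ⊕ (Z ∧ W)) ⊕ (W ⊕ Z)) ⊕ W))) = F ⊕ T = T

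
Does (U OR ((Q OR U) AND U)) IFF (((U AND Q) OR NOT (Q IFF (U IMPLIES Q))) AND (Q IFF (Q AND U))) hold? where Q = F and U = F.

F

Q OR U = F OR F = F
(Q OR U) AND U = F AND F = F
U OR ((Q OR U) AND U) = F OR F = F
U AND Q = F AND F = F
U IMPLIES Q = F IMPLIES F = T
Q IFF (U IMPLIES Q) = F IFF T = F
NOT (Q IFF (U IMPLIES Q)) = NOT F = T
(U AND Q) OR NOT (Q IFF (U IMPLIES Q)) = F OR T = T
Q AND U = F AND F = F
Q IFF (Q AND U) = F IFF F = T
((U AND Q) OR NOT (Q IFF (U IMPLIES Q))) AND (Q IFF (Q AND U)) = T AND T = T
(U OR ((Q OR U) AND U)) IFF (((U AND Q) OR NOT (Q IFF (U IMPLIES Q))) AND (Q IFF (Q AND U))) = F IFF T = F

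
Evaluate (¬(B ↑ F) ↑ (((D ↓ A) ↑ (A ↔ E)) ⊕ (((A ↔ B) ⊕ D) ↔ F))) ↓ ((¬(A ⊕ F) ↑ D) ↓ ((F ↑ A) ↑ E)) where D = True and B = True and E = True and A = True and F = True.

True

B ↑ F = True ↑ True = False
¬(B ↑ F) = ¬False = True
D ↓ A = True ↓ True = False
A ↔ E = True ↔ True = True
(D ↓ A) ↑ (A ↔ E) = False ↑ True = True
A ↔ B = True ↔ True = True
(A ↔ B) ⊕ D = True ⊕ True = False
((A ↔ B) ⊕ D) ↔ F = False ↔ True = False
((D ↓ A) ↑ (A ↔ E)) ⊕ (((A ↔ B) ⊕ D) ↔ F) = True ⊕ False = True
¬(B ↑ F) ↑ (((D ↓ A) ↑ (A ↔ E)) ⊕ (((A ↔ B) ⊕ D) ↔ F)) = True ↑ True = False
A ⊕ F = True ⊕ True = False
¬(A ⊕ F) = ¬False = True
¬(A ⊕ F) ↑ D = True ↑ True = False
F ↑ A = True ↑ True = False
(F ↑ A) ↑ E = False ↑ True = True
(¬(A ⊕ F) ↑ D) ↓ ((F ↑ A) ↑ E) = False ↓ True = False
(¬(B ↑ F) ↑ (((D ↓ A) ↑ (A ↔ E)) ⊕ (((A ↔ B) ⊕ D) ↔ F))) ↓ ((¬(A ⊕ F) ↑ D) ↓ ((F ↑ A) ↑ E)) = False ↓ False = True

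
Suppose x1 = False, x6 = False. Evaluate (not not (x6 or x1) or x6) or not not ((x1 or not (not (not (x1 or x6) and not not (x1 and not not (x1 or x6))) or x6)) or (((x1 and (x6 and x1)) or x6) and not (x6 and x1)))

False

x6 or x1 = False or False = False
not (x6 or x1) = not False = True
not not (x6 or x1) = not True = False
not not (x6 or x1) or x6 = False or False = False
x1 or x6 = False or False = False
not (x1 or x6) = not False = True
x1 or x6 = False or False = False
not (x1 or x6) = not False = True
not not (x1 or x6) = not True = False
x1 and not not (x1 or x6) = False and False = False
not (x1 and not not (x1 or x6)) = not False = True
not not (x1 and not not (x1 or x6)) = not True = False
not (x1 or x6) and not not (x1 and not not (x1 or x6)) = True and False = False
not (not (x1 or x6) and not not (x1 and not not (x1 or x6))) = not False = True
not (not (x1 or x6) and not not (x1 and not not (x1 or x6))) or x6 = True or False = True
not (not (not (x1 or x6) and not not (x1 and not not (x1 or x6))) or x6) = not True = False
x1 or not (not (not (x1 or x6) and not not (x1 and not not (x1 or x6))) or x6) = False or False = False
x6 and x1 = False and False = False
x1 and (x6 and x1) = False and False = False
(x1 and (x6 and x1)) or x6 = False or False = False
x6 and x1 = False and False = False
not (x6 and x1) = not False = True
((x1 and (x6 and x1)) or x6) and not (x6 and x1) = False and True = False
(x1 or not (not (not (x1 or x6) and not not (x1 and not not (x1 or x6))) or x6)) or (((x1 and (x6 and x1)) or x6) and not (x6 and x1)) = False or False = False
not ((x1 or not (not (not (x1 or x6) and not not (x1 and not not (x1 or x6))) or x6)) or (((x1 and (x6 and x1)) or x6) and not (x6 and x1))) = not False = True
not not ((x1 or not (not (not (x1 or x6) and not not (x1 and not not (x1 or x6))) or x6)) or (((x1 and (x6 and x1)) or x6) and not (x6 and x1))) = not True = False
(not not (x6 or x1) or x6) or not not ((x1 or not (not (not (x1 or x6) and not not (x1 and not not (x1 or x6))) or x6)) or (((x1 and (x6 and x1)) or x6) and not (x6 and x1))) = False or False = False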